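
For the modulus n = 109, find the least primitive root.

6

φ(109) = 109 − 1 = 108 = 2^2 · 3^3.
g is a primitive root iff g^(108/q) ≢ 1 (mod 109) for each prime q ∈ {2, 3}.
g = 2: 2^54 ≡ 108; 2^36 ≡ 1 — hits 1, so not a primitive root.
g = 3: 3^54 ≡ 1 — hits 1, so not a primitive root.
g = 4: 4^54 ≡ 1 — hits 1, so not a primitive root.
g = 5: 5^54 ≡ 1 — hits 1, so not a primitive root.
g = 6: 6^54 ≡ 108; 6^36 ≡ 63 — none is 1, so 6 is a primitive root.
Hence the least primitive root of 109 is 6.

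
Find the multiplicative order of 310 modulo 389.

194

Since 310 ∈ (Z/389Z)^×, its order divides φ(389) = 389 − 1 = 388 = 2^2 · 97.
Divisors of 388: 1, 2, 4, 97, 194, 388.
Evaluate successive powers at the divisors of 388:
310^1 ≡ 310
310^2 ≡ 17
310^4 ≡ 289
310^97 ≡ 388
310^194 ≡ 1
So ord_389(310) = 194.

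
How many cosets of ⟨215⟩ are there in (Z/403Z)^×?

6

Since 215 ∈ (Z/403Z)^×, its order divides φ(403) = φ(13·31) = (13−1)·(31−1) = 12·30 = 360 = 2^3 · 3^2 · 5.
Divisors of 360: 1, 2, 3, 4, 5, 6, 8, 9, 10, 12, 15, 18, 20, 24, 30, 36, 40, 45, 60, 72, 90, 120, 180, 360.
Test each divisor d:
215^1 ≡ 215 (mod 403)
215^2 ≡ 283 (mod 403)
215^3 ≡ 395 (mod 403)
215^4 ≡ 295 (mod 403)
215^5 ≡ 154 (mod 403)
215^6 ≡ 64 (mod 403)
215^8 ≡ 380 (mod 403)
215^9 ≡ 294 (mod 403)
215^10 ≡ 342 (mod 403)
215^12 ≡ 66 (mod 403)
215^15 ≡ 278 (mod 403)
215^18 ≡ 194 (mod 403)
215^20 ≡ 94 (mod 403)
215^24 ≡ 326 (mod 403)
215^30 ≡ 311 (mod 403)
215^36 ≡ 157 (mod 403)
215^40 ≡ 373 (mod 403)
215^45 ≡ 216 (mod 403)
215^60 ≡ 1 (mod 403) ✓
So ord_403(215) = 60, hence |⟨215⟩| = 60.
[(Z/403Z)^× : ⟨215⟩] = 360/60 = 6.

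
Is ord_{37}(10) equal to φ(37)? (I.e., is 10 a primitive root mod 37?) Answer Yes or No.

No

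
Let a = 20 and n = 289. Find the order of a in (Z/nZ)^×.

The order of 20 must divide φ(289) = φ(17^2) = 17·(17−1) = 272 = 2^4 · 17.
Divisors of 272: 1, 2, 4, 8, 16, 17, 34, 68, 136, 272.
Evaluate successive powers at the divisors of 272:
20^1 ≡ 20
20^2 ≡ 111
20^4 ≡ 183
20^8 ≡ 254
20^16 ≡ 69
20^17 ≡ 224
20^34 ≡ 179
20^68 ≡ 251
20^136 ≡ 288
20^272 ≡ 1
So ord_289(20) = 272.

272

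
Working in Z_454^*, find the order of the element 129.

113

ord(129) | φ(454) = φ(2)·φ(227) = 1·226 = 226 = 2 · 113.
Divisors of 226: 1, 2, 113, 226.
Compute 129^d (mod 454) for the divisors d until we hit 1:
129^1 ≡ 129 (mod 454)
129^2 ≡ 297 (mod 454)
129^113 ≡ 1 (mod 454) ✓
Therefore the multiplicative order of 129 modulo 454 is 113.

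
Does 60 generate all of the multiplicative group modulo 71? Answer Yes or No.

φ(71) = 71 − 1 = 70 = 2 · 5 · 7.
An element g generates (Z/71Z)^× iff g^(70/q) ≢ 1 (mod 71) for each prime q ∈ {2, 5, 7}.
60^35 ≡ 1 (mod 71)  [q = 2: ≡ 1 ✗]
60^14 ≡ 54 (mod 71)  [q = 5: ≢ 1 ✓]
60^10 ≡ 32 (mod 71)  [q = 7: ≢ 1 ✓]
The check at q = 2 fails, so 60 generates a proper subgroup.

No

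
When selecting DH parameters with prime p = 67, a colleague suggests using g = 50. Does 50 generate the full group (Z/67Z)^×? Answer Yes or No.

φ(67) = 67 − 1 = 66 = 2 · 3 · 11.
Test 50^(66/q) mod 67 for each prime factor q of 66:
50^33 ≡ 66 (mod 67)  [q = 2: ≢ 1 ✓]
50^22 ≡ 37 (mod 67)  [q = 3: ≢ 1 ✓]
50^6 ≡ 15 (mod 67)  [q = 11: ≢ 1 ✓]
All checks pass, so 50 has order 66 and is a primitive root modulo 67.

Yes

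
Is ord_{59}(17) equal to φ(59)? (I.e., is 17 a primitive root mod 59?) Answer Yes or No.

No

φ(59) = 59 − 1 = 58 = 2 · 29.
17 is a primitive root mod 59 iff 17^(φ(59)/q) ≢ 1 for every prime q | φ(59), i.e. q ∈ {2, 29}.
17^29 ≡ 1 (mod 59)  [q = 2: ≡ 1 ✗]
17^2 ≡ 53 (mod 59)  [q = 29: ≢ 1 ✓]
The check at q = 2 fails, so 17 generates a proper subgroup.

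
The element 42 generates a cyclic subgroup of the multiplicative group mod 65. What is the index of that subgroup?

Since 42 ∈ (Z/65Z)^×, its order divides φ(65) = φ(5·13) = (5−1)·(13−1) = 4·12 = 48 = 2^4 · 3.
Divisors of 48: 1, 2, 3, 4, 6, 8, 12, 16, 24, 48.
Check 42^d mod 65 for each divisor in increasing order:
42^1 ≡ 42
42^2 ≡ 9
42^3 ≡ 53
42^4 ≡ 16
42^6 ≡ 14
42^8 ≡ 61
42^12 ≡ 1
The order of 42 is 12, so the subgroup it generates has 12 elements.
[(Z/65Z)^× : ⟨42⟩] = 48/12 = 4.

4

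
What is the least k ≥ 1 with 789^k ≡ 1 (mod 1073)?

By Lagrange's theorem, ord_1073(789) divides φ(1073) = φ(29·37) = (29−1)·(37−1) = 28·36 = 1008 = 2^4 · 3^2 · 7.
Divisors of 1008: 1, 2, 3, 4, 6, 7, 8, 9, 12, 14, 16, 18, 21, 24, 28, 36, 42, 48, 56, 63, 72, 84, 112, 126, 144, 168, 252, 336, 504, 1008.
Compute 789^d (mod 1073) for the divisors d until we hit 1:
789^1 ≡ 789 (mod 1073)
789^2 ≡ 181 (mod 1073)
789^3 ≡ 100 (mod 1073)
789^4 ≡ 571 (mod 1073)
789^6 ≡ 343 (mod 1073)
789^7 ≡ 231 (mod 1073)
789^8 ≡ 922 (mod 1073)
789^9 ≡ 1037 (mod 1073)
789^12 ≡ 692 (mod 1073)
789^14 ≡ 784 (mod 1073)
789^16 ≡ 268 (mod 1073)
789^18 ≡ 223 (mod 1073)
789^21 ≡ 840 (mod 1073)
789^24 ≡ 306 (mod 1073)
789^28 ≡ 900 (mod 1073)
789^36 ≡ 371 (mod 1073)
789^42 ≡ 639 (mod 1073)
789^48 ≡ 285 (mod 1073)
789^56 ≡ 958 (mod 1073)
789^63 ≡ 260 (mod 1073)
789^72 ≡ 297 (mod 1073)
789^84 ≡ 581 (mod 1073)
789^112 ≡ 349 (mod 1073)
789^126 ≡ 1 (mod 1073) ✓
Therefore the multiplicative order of 789 modulo 1073 is 126.

126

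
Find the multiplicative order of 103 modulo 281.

280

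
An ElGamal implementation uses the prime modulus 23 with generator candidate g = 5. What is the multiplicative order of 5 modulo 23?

22

The order of 5 must divide φ(23) = 23 − 1 = 22 = 2 · 11.
Divisors of 22: 1, 2, 11, 22.
Compute 5^d (mod 23) for the divisors d until we hit 1:
5^1 ≡ 5
5^2 ≡ 2
5^11 ≡ 22
5^22 ≡ 1
The smallest such exponent is 22, so the order of 5 is 22.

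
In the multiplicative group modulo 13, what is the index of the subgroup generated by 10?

2

The order of 10 must divide φ(13) = 13 − 1 = 12 = 2^2 · 3.
Divisors of 12: 1, 2, 3, 4, 6, 12.
Test each divisor d:
10^1 ≡ 10 (mod 13)
10^2 ≡ 9 (mod 13)
10^3 ≡ 12 (mod 13)
10^4 ≡ 3 (mod 13)
10^6 ≡ 1 (mod 13) ✓
So ord_13(10) = 6, hence |⟨10⟩| = 6.
[(Z/13Z)^× : ⟨10⟩] = 12/6 = 2.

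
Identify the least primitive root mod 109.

6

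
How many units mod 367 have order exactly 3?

φ(367) = 367 − 1 = 366 = 2 · 3 · 61.
Since (Z/367Z)^× is cyclic of order 366, the number of elements of order d is φ(d) when d | 366 and 0 otherwise.
3 | 366, and φ(3) = 3 − 1 = 2.

2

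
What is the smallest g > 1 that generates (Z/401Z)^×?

3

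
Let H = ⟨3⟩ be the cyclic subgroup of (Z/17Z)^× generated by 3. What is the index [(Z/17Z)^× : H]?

ord(3) | φ(17) = 17 − 1 = 16 = 2^4.
Divisors of 16: 1, 2, 4, 8, 16.
Check 3^d mod 17 for each divisor in increasing order:
3^1 ≡ 3 (mod 17)
3^2 ≡ 9 (mod 17)
3^4 ≡ 13 (mod 17)
3^8 ≡ 16 (mod 17)
3^16 ≡ 1 (mod 17) ✓
Thus |⟨3⟩| = ord(3) = 16.
Index = |(Z/17Z)^×| / |⟨3⟩| = 16 / 16 = 1.

1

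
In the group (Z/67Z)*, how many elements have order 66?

φ(67) = 67 − 1 = 66 = 2 · 3 · 11.
(Z/67Z)^× is cyclic (|G| = 66); a cyclic group of order m has exactly φ(d) elements of each order d | m, and none otherwise.
66 = 2 · 3 · 11 divides 66, and φ(66) = 20.

20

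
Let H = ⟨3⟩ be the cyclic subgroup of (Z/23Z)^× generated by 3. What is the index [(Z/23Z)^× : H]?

2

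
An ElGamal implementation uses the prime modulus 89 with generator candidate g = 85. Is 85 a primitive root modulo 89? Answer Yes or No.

No

φ(89) = 89 − 1 = 88 = 2^3 · 11.
An element g generates (Z/89Z)^× iff g^(88/q) ≢ 1 (mod 89) for each prime q ∈ {2, 11}.
85^44 ≡ 1 (mod 89)  [q = 2: ≡ 1 ✗]
85^8 ≡ 32 (mod 89)  [q = 11: ≢ 1 ✓]
Since 85^44 ≡ 1, the order of 85 divides 44 < 88, so 85 is not a primitive root.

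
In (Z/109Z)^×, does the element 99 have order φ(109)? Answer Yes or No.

φ(109) = 109 − 1 = 108 = 2^2 · 3^3.
It suffices to check that the order of 99 is not a proper divisor of 108: compute 99^(108/q) for q ∈ {2, 3}.
99^54 ≡ 108 (mod 109)  [q = 2: ≢ 1 ✓]
99^36 ≡ 63 (mod 109)  [q = 3: ≢ 1 ✓]
Every test exponent gives a nontrivial residue, hence 99 generates the full group.

Yes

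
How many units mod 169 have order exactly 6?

2

φ(169) = φ(13^2) = 13·(13−1) = 156 = 2^2 · 3 · 13.
(Z/169Z)^× is cyclic (|G| = 156); a cyclic group of order m has exactly φ(d) elements of each order d | m, and none otherwise.
6 = 2 · 3 divides 156, and φ(6) = 2.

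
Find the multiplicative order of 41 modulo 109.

Since 41 ∈ (Z/109Z)^×, its order divides φ(109) = 109 − 1 = 108 = 2^2 · 3^3.
Divisors of 108: 1, 2, 3, 4, 6, 9, 12, 18, 27, 36, 54, 108.
Evaluate successive powers at the divisors of 108:
41^1 ≡ 41 (mod 109)
41^2 ≡ 46 (mod 109)
41^3 ≡ 33 (mod 109)
41^4 ≡ 45 (mod 109)
41^6 ≡ 108 (mod 109)
41^9 ≡ 76 (mod 109)
41^12 ≡ 1 (mod 109) ✓
The smallest such exponent is 12, so the order of 41 is 12.

12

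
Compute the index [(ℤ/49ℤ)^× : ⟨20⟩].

By Lagrange's theorem, ord_49(20) divides φ(49) = φ(7^2) = 7·(7−1) = 42 = 2 · 3 · 7.
Divisors of 42: 1, 2, 3, 6, 7, 14, 21, 42.
Evaluate successive powers at the divisors of 42:
20^1 ≡ 20 (mod 49)
20^2 ≡ 8 (mod 49)
20^3 ≡ 13 (mod 49)
20^6 ≡ 22 (mod 49)
20^7 ≡ 48 (mod 49)
20^14 ≡ 1 (mod 49) ✓
The order of 20 is 14, so the subgroup it generates has 14 elements.
[(Z/49Z)^× : ⟨20⟩] = 42/14 = 3.

3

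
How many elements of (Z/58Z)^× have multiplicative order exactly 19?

φ(58) = φ(2)·φ(29) = 1·28 = 28 = 2^2 · 7.
(Z/58Z)^× is cyclic (|G| = 28); a cyclic group of order m has exactly φ(d) elements of each order d | m, and none otherwise.
Here 28 is not a multiple of 19, so there are no elements of order 19.

0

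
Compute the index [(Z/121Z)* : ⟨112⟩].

11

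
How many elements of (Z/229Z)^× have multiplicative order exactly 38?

18

φ(229) = 229 − 1 = 228 = 2^2 · 3 · 19.
(Z/229Z)^× is cyclic (|G| = 228); a cyclic group of order m has exactly φ(d) elements of each order d | m, and none otherwise.
38 = 2 · 19 divides 228, and φ(38) = 18.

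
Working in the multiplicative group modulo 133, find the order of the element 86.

Since 86 ∈ (Z/133Z)^×, its order divides φ(133) = φ(7·19) = (7−1)·(19−1) = 6·18 = 108 = 2^2 · 3^3.
Divisors of 108: 1, 2, 3, 4, 6, 9, 12, 18, 27, 36, 54, 108.
Compute 86^d (mod 133) for the divisors d until we hit 1:
86^1 ≡ 86 (mod 133)
86^2 ≡ 81 (mod 133)
86^3 ≡ 50 (mod 133)
86^4 ≡ 44 (mod 133)
86^6 ≡ 106 (mod 133)
86^9 ≡ 113 (mod 133)
86^12 ≡ 64 (mod 133)
86^18 ≡ 1 (mod 133) ✓
Hence ord(86) = 18.

18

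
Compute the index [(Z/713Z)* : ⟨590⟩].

By Lagrange's theorem, ord_713(590) divides φ(713) = φ(23·31) = (23−1)·(31−1) = 22·30 = 660 = 2^2 · 3 · 5 · 11.
Divisors of 660: 1, 2, 3, 4, 5, 6, 10, 11, 12, 15, 20, 22, 30, 33, 44, 55, 60, 66, 110, 132, 165, 220, 330, 660.
Check 590^d mod 713 for each divisor in increasing order:
590^1 ≡ 590 (mod 713)
590^2 ≡ 156 (mod 713)
590^3 ≡ 63 (mod 713)
590^4 ≡ 94 (mod 713)
590^5 ≡ 559 (mod 713)
590^6 ≡ 404 (mod 713)
590^10 ≡ 187 (mod 713)
590^11 ≡ 528 (mod 713)
590^12 ≡ 652 (mod 713)
590^15 ≡ 435 (mod 713)
590^20 ≡ 32 (mod 713)
590^22 ≡ 1 (mod 713) ✓
Thus |⟨590⟩| = ord(590) = 22.
[(Z/713Z)^× : ⟨590⟩] = 660/22 = 30.

30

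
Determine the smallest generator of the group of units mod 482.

7

φ(482) = φ(2)·φ(241) = 1·240 = 240 = 2^4 · 3 · 5.
g is a primitive root iff g^(240/q) ≢ 1 (mod 482) for each prime q ∈ {2, 3, 5}.
g = 2: gcd(2, 482) = 2 > 1, not a unit — skip.
g = 3: 3^120 ≡ 1 — hits 1, so not a primitive root.
g = 4: gcd(4, 482) = 2 > 1, not a unit — skip.
g = 5: 5^120 ≡ 1 — hits 1, so not a primitive root.
g = 6: gcd(6, 482) = 2 > 1, not a unit — skip.
g = 7: 7^120 ≡ 481; 7^80 ≡ 15; 7^48 ≡ 91 — none is 1, so 7 is a primitive root.
Hence the least primitive root of 482 is 7.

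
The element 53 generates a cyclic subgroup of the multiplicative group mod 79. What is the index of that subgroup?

The order of 53 must divide φ(79) = 79 − 1 = 78 = 2 · 3 · 13.
Divisors of 78: 1, 2, 3, 6, 13, 26, 39, 78.
Test each divisor d:
53^1 ≡ 53 (mod 79)
53^2 ≡ 44 (mod 79)
53^3 ≡ 41 (mod 79)
53^6 ≡ 22 (mod 79)
53^13 ≡ 56 (mod 79)
53^26 ≡ 55 (mod 79)
53^39 ≡ 78 (mod 79)
53^78 ≡ 1 (mod 79) ✓
So ord_79(53) = 78, hence |⟨53⟩| = 78.
[(Z/79Z)^× : ⟨53⟩] = 78/78 = 1.

1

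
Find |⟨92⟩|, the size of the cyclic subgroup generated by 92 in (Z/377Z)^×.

14

By Lagrange's theorem, ord_377(92) divides φ(377) = φ(13·29) = (13−1)·(29−1) = 12·28 = 336 = 2^4 · 3 · 7.
Divisors of 336: 1, 2, 3, 4, 6, 7, 8, 12, 14, 16, 21, 24, 28, 42, 48, 56, 84, 112, 168, 336.
Test each divisor d:
92^1 ≡ 92 (mod 377)
92^2 ≡ 170 (mod 377)
92^3 ≡ 183 (mod 377)
92^4 ≡ 248 (mod 377)
92^6 ≡ 313 (mod 377)
92^7 ≡ 144 (mod 377)
92^8 ≡ 53 (mod 377)
92^12 ≡ 326 (mod 377)
92^14 ≡ 1 (mod 377) ✓
So ord_377(92) = 14.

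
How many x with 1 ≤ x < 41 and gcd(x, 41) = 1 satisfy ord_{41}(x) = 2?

φ(41) = 41 − 1 = 40 = 2^3 · 5.
(Z/41Z)^× is cyclic (|G| = 40); a cyclic group of order m has exactly φ(d) elements of each order d | m, and none otherwise.
2 | 40, and φ(2) = 2 − 1 = 1.

1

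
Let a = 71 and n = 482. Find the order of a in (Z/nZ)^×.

Since 71 ∈ (Z/482Z)^×, its order divides φ(482) = φ(2)·φ(241) = 1·240 = 240 = 2^4 · 3 · 5.
Divisors of 240: 1, 2, 3, 4, 5, 6, 8, 10, 12, 15, 16, 20, 24, 30, 40, 48, 60, 80, 120, 240.
Evaluate successive powers at the divisors of 240:
71^1 ≡ 71 (mod 482)
71^2 ≡ 221 (mod 482)
71^3 ≡ 267 (mod 482)
71^4 ≡ 159 (mod 482)
71^5 ≡ 203 (mod 482)
71^6 ≡ 435 (mod 482)
71^8 ≡ 217 (mod 482)
71^10 ≡ 239 (mod 482)
71^12 ≡ 281 (mod 482)
71^15 ≡ 317 (mod 482)
71^16 ≡ 335 (mod 482)
71^20 ≡ 245 (mod 482)
71^24 ≡ 395 (mod 482)
71^30 ≡ 233 (mod 482)
71^40 ≡ 257 (mod 482)
71^48 ≡ 339 (mod 482)
71^60 ≡ 305 (mod 482)
71^80 ≡ 15 (mod 482)
71^120 ≡ 481 (mod 482)
71^240 ≡ 1 (mod 482) ✓
Hence ord(71) = 240.

240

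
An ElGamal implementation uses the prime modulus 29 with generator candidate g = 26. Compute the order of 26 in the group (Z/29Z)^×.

28

By Lagrange's theorem, ord_29(26) divides φ(29) = 29 − 1 = 28 = 2^2 · 7.
Divisors of 28: 1, 2, 4, 7, 14, 28.
Test each divisor d:
26^1 ≡ 26
26^2 ≡ 9
26^4 ≡ 23
26^7 ≡ 17
26^14 ≡ 28
26^28 ≡ 1
The smallest such exponent is 28, so the order of 26 is 28.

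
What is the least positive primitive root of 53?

φ(53) = 53 − 1 = 52 = 2^2 · 13.
g is a primitive root iff g^(52/q) ≢ 1 (mod 53) for each prime q ∈ {2, 13}.
g = 2: 2^26 ≡ 52; 2^4 ≡ 16 — none is 1, so 2 is a primitive root.
Hence the least primitive root of 53 is 2.

2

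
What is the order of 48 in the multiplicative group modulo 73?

36

The order of 48 must divide φ(73) = 73 − 1 = 72 = 2^3 · 3^2.
Divisors of 72: 1, 2, 3, 4, 6, 8, 9, 12, 18, 24, 36, 72.
Evaluate successive powers at the divisors of 72:
48^1 ≡ 48 (mod 73)
48^2 ≡ 41 (mod 73)
48^3 ≡ 70 (mod 73)
48^4 ≡ 2 (mod 73)
48^6 ≡ 9 (mod 73)
48^8 ≡ 4 (mod 73)
48^9 ≡ 46 (mod 73)
48^12 ≡ 8 (mod 73)
48^18 ≡ 72 (mod 73)
48^24 ≡ 64 (mod 73)
48^36 ≡ 1 (mod 73) ✓
So ord_73(48) = 36.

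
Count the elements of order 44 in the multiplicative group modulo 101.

0

φ(101) = 101 − 1 = 100 = 2^2 · 5^2.
In a cyclic group of order 100, there are φ(d) elements of order d for each divisor d of 100, and zero for non-divisors.
Here 100 is not a multiple of 44, so there are no elements of order 44.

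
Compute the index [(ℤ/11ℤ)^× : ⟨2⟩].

1

Since 2 ∈ (Z/11Z)^×, its order divides φ(11) = 11 − 1 = 10 = 2 · 5.
Divisors of 10: 1, 2, 5, 10.
Check 2^d mod 11 for each divisor in increasing order:
2^1 ≡ 2 (mod 11)
2^2 ≡ 4 (mod 11)
2^5 ≡ 10 (mod 11)
2^10 ≡ 1 (mod 11) ✓
Thus |⟨2⟩| = ord(2) = 10.
The index is φ(11) / ord(2) = 10 / 10 = 1.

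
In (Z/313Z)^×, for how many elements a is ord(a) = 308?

0

φ(313) = 313 − 1 = 312 = 2^3 · 3 · 13.
In a cyclic group of order 312, there are φ(d) elements of order d for each divisor d of 312, and zero for non-divisors.
Since 308 ∤ 312, the count is 0.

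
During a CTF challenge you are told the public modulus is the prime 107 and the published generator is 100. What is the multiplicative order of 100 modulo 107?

53

Since 100 ∈ (Z/107Z)^×, its order divides φ(107) = 107 − 1 = 106 = 2 · 53.
Divisors of 106: 1, 2, 53, 106.
Test each divisor d:
100^1 ≡ 100 (mod 107)
100^2 ≡ 49 (mod 107)
100^53 ≡ 1 (mod 107) ✓
So ord_107(100) = 53.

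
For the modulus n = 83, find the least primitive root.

2

φ(83) = 83 − 1 = 82 = 2 · 41.
g is a primitive root iff g^(82/q) ≢ 1 (mod 83) for each prime q ∈ {2, 41}.
g = 2: 2^41 ≡ 82; 2^2 ≡ 4 — none is 1, so 2 is a primitive root.
Hence the least primitive root of 83 is 2.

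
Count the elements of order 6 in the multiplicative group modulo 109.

φ(109) = 109 − 1 = 108 = 2^2 · 3^3.
In a cyclic group of order 108, there are φ(d) elements of order d for each divisor d of 108, and zero for non-divisors.
6 = 2 · 3 divides 108, and φ(6) = 2.

2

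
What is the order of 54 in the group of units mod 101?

25

The order of 54 must divide φ(101) = 101 − 1 = 100 = 2^2 · 5^2.
Divisors of 100: 1, 2, 4, 5, 10, 20, 25, 50, 100.
Evaluate successive powers at the divisors of 100:
54^1 ≡ 54 (mod 101)
54^2 ≡ 88 (mod 101)
54^4 ≡ 68 (mod 101)
54^5 ≡ 36 (mod 101)
54^10 ≡ 84 (mod 101)
54^20 ≡ 87 (mod 101)
54^25 ≡ 1 (mod 101) ✓
So ord_101(54) = 25.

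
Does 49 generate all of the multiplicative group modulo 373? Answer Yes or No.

No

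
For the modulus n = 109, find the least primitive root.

φ(109) = 109 − 1 = 108 = 2^2 · 3^3.
g is a primitive root iff g^(108/q) ≢ 1 (mod 109) for each prime q ∈ {2, 3}.
g = 2: 2^54 ≡ 108; 2^36 ≡ 1 — hits 1, so not a primitive root.
g = 3: 3^54 ≡ 1 — hits 1, so not a primitive root.
g = 4: 4^54 ≡ 1 — hits 1, so not a primitive root.
g = 5: 5^54 ≡ 1 — hits 1, so not a primitive root.
g = 6: 6^54 ≡ 108; 6^36 ≡ 63 — none is 1, so 6 is a primitive root.
So 6 is the smallest generator of (Z/109Z)^×.

6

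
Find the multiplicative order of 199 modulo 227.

Since 199 ∈ (Z/227Z)^×, its order divides φ(227) = 227 − 1 = 226 = 2 · 113.
Divisors of 226: 1, 2, 113, 226.
Evaluate successive powers at the divisors of 226:
199^1 ≡ 199 (mod 227)
199^2 ≡ 103 (mod 227)
199^113 ≡ 226 (mod 227)
199^226 ≡ 1 (mod 227) ✓
Therefore the multiplicative order of 199 modulo 227 is 226.

226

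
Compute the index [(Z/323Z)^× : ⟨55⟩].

The order of 55 must divide φ(323) = φ(17·19) = (17−1)·(19−1) = 16·18 = 288 = 2^5 · 3^2.
Divisors of 288: 1, 2, 3, 4, 6, 8, 9, 12, 16, 18, 24, 32, 36, 48, 72, 96, 144, 288.
Test each divisor d:
55^1 ≡ 55
55^2 ≡ 118
55^3 ≡ 30
55^4 ≡ 35
55^6 ≡ 254
55^8 ≡ 256
55^9 ≡ 191
55^12 ≡ 239
55^16 ≡ 290
55^18 ≡ 305
55^24 ≡ 273
55^32 ≡ 120
55^36 ≡ 1
Thus |⟨55⟩| = ord(55) = 36.
[(Z/323Z)^× : ⟨55⟩] = 288/36 = 8.

8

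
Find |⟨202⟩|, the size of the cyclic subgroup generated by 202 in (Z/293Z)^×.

146

Since 202 ∈ (Z/293Z)^×, its order divides φ(293) = 293 − 1 = 292 = 2^2 · 73.
Divisors of 292: 1, 2, 4, 73, 146, 292.
Test each divisor d:
202^1 ≡ 202
202^2 ≡ 77
202^4 ≡ 69
202^73 ≡ 292
202^146 ≡ 1
Therefore the multiplicative order of 202 modulo 293 is 146.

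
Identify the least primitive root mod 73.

5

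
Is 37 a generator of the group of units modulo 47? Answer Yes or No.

φ(47) = 47 − 1 = 46 = 2 · 23.
37 is a primitive root mod 47 iff 37^(φ(47)/q) ≢ 1 for every prime q | φ(47), i.e. q ∈ {2, 23}.
37^23 ≡ 1 (mod 47)  [q = 2: ≡ 1 ✗]
37^2 ≡ 6 (mod 47)  [q = 23: ≢ 1 ✓]
The check at q = 2 fails, so 37 generates a proper subgroup.

No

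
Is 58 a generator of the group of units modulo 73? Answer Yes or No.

Yes

φ(73) = 73 − 1 = 72 = 2^3 · 3^2.
It suffices to check that the order of 58 is not a proper divisor of 72: compute 58^(72/q) for q ∈ {2, 3}.
58^36 ≡ 72 (mod 73)  [q = 2: ≢ 1 ✓]
58^24 ≡ 8 (mod 73)  [q = 3: ≢ 1 ✓]
None equal 1, so ord_73(58) = 72: 58 is a primitive root.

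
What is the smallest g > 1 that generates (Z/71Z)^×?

7

φ(71) = 71 − 1 = 70 = 2 · 5 · 7.
g is a primitive root iff g^(70/q) ≢ 1 (mod 71) for each prime q ∈ {2, 5, 7}.
g = 2: 2^35 ≡ 1 — hits 1, so not a primitive root.
g = 3: 3^35 ≡ 1 — hits 1, so not a primitive root.
g = 4: 4^35 ≡ 1 — hits 1, so not a primitive root.
g = 5: 5^35 ≡ 1 — hits 1, so not a primitive root.
g = 6: 6^35 ≡ 1 — hits 1, so not a primitive root.
g = 7: 7^35 ≡ 70; 7^14 ≡ 54; 7^10 ≡ 45 — none is 1, so 7 is a primitive root.
So 7 is the smallest generator of (Z/71Z)^×.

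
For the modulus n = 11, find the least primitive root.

φ(11) = 11 − 1 = 10 = 2 · 5.
g is a primitive root iff g^(10/q) ≢ 1 (mod 11) for each prime q ∈ {2, 5}.
g = 2: 2^5 ≡ 10; 2^2 ≡ 4 — none is 1, so 2 is a primitive root.
Hence the least primitive root of 11 is 2.

2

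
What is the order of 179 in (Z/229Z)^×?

228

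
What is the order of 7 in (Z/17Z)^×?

16

By Lagrange's theorem, ord_17(7) divides φ(17) = 17 − 1 = 16 = 2^4.
Divisors of 16: 1, 2, 4, 8, 16.
Test each divisor d:
7^1 ≡ 7 (mod 17)
7^2 ≡ 15 (mod 17)
7^4 ≡ 4 (mod 17)
7^8 ≡ 16 (mod 17)
7^16 ≡ 1 (mod 17) ✓
Therefore the multiplicative order of 7 modulo 17 is 16.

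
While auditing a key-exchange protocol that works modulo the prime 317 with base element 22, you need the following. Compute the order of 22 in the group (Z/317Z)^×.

By Lagrange's theorem, ord_317(22) divides φ(317) = 317 − 1 = 316 = 2^2 · 79.
Divisors of 316: 1, 2, 4, 79, 158, 316.
Evaluate successive powers at the divisors of 316:
22^1 ≡ 22 (mod 317)
22^2 ≡ 167 (mod 317)
22^4 ≡ 310 (mod 317)
22^79 ≡ 203 (mod 317)
22^158 ≡ 316 (mod 317)
22^316 ≡ 1 (mod 317) ✓
The smallest such exponent is 316, so the order of 22 is 316.

316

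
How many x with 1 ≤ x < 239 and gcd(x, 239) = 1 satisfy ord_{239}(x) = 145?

0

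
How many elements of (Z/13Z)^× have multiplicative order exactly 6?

φ(13) = 13 − 1 = 12 = 2^2 · 3.
(Z/13Z)^× is cyclic (|G| = 12); a cyclic group of order m has exactly φ(d) elements of each order d | m, and none otherwise.
6 = 2 · 3 divides 12, and φ(6) = 2.

2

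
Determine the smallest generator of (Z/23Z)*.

5

φ(23) = 23 − 1 = 22 = 2 · 11.
g is a primitive root iff g^(22/q) ≢ 1 (mod 23) for each prime q ∈ {2, 11}.
g = 2: 2^11 ≡ 1 — hits 1, so not a primitive root.
g = 3: 3^11 ≡ 1 — hits 1, so not a primitive root.
g = 4: 4^11 ≡ 1 — hits 1, so not a primitive root.
g = 5: 5^11 ≡ 22; 5^2 ≡ 2 — none is 1, so 5 is a primitive root.
The smallest primitive root modulo 23 is 5.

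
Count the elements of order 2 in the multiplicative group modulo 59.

φ(59) = 59 − 1 = 58 = 2 · 29.
Since (Z/59Z)^× is cyclic of order 58, the number of elements of order d is φ(d) when d | 58 and 0 otherwise.
2 | 58, and φ(2) = 2 − 1 = 1.

1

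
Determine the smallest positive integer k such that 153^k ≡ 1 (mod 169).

The order of 153 must divide φ(169) = φ(13^2) = 13·(13−1) = 156 = 2^2 · 3 · 13.
Divisors of 156: 1, 2, 3, 4, 6, 12, 13, 26, 39, 52, 78, 156.
Test each divisor d:
153^1 ≡ 153
153^2 ≡ 87
153^3 ≡ 129
153^4 ≡ 133
153^6 ≡ 79
153^12 ≡ 157
153^13 ≡ 23
153^26 ≡ 22
153^39 ≡ 168
153^52 ≡ 146
153^78 ≡ 1
The smallest such exponent is 78, so the order of 153 is 78.

78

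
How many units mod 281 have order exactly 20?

8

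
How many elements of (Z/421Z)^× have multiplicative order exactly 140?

φ(421) = 421 − 1 = 420 = 2^2 · 3 · 5 · 7.
Since (Z/421Z)^× is cyclic of order 420, the number of elements of order d is φ(d) when d | 420 and 0 otherwise.
140 = 2^2 · 5 · 7 divides 420, and φ(140) = 48.

48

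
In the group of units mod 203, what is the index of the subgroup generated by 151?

4

The order of 151 must divide φ(203) = φ(7·29) = (7−1)·(29−1) = 6·28 = 168 = 2^3 · 3 · 7.
Divisors of 168: 1, 2, 3, 4, 6, 7, 8, 12, 14, 21, 24, 28, 42, 56, 84, 168.
Evaluate successive powers at the divisors of 168:
151^1 ≡ 151 (mod 203)
151^2 ≡ 65 (mod 203)
151^3 ≡ 71 (mod 203)
151^4 ≡ 165 (mod 203)
151^6 ≡ 169 (mod 203)
151^7 ≡ 144 (mod 203)
151^8 ≡ 23 (mod 203)
151^12 ≡ 141 (mod 203)
151^14 ≡ 30 (mod 203)
151^21 ≡ 57 (mod 203)
151^24 ≡ 190 (mod 203)
151^28 ≡ 88 (mod 203)
151^42 ≡ 1 (mod 203) ✓
So ord_203(151) = 42, hence |⟨151⟩| = 42.
Index = |(Z/203Z)^×| / |⟨151⟩| = 168 / 42 = 4.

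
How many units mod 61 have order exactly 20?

φ(61) = 61 − 1 = 60 = 2^2 · 3 · 5.
(Z/61Z)^× is cyclic (|G| = 60); a cyclic group of order m has exactly φ(d) elements of each order d | m, and none otherwise.
20 = 2^2 · 5 divides 60, and φ(20) = 8.

8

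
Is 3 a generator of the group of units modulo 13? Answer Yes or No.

No

φ(13) = 13 − 1 = 12 = 2^2 · 3.
3 is a primitive root mod 13 iff 3^(φ(13)/q) ≢ 1 for every prime q | φ(13), i.e. q ∈ {2, 3}.
3^6 ≡ 1 (mod 13)  [q = 2: ≡ 1 ✗]
3^4 ≡ 3 (mod 13)  [q = 3: ≢ 1 ✓]
Since 3^6 ≡ 1, the order of 3 divides 6 < 12, so 3 is not a primitive root.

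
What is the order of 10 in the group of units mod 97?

The order of 10 must divide φ(97) = 97 − 1 = 96 = 2^5 · 3.
Divisors of 96: 1, 2, 3, 4, 6, 8, 12, 16, 24, 32, 48, 96.
Test each divisor d:
10^1 ≡ 10 (mod 97)
10^2 ≡ 3 (mod 97)
10^3 ≡ 30 (mod 97)
10^4 ≡ 9 (mod 97)
10^6 ≡ 27 (mod 97)
10^8 ≡ 81 (mod 97)
10^12 ≡ 50 (mod 97)
10^16 ≡ 62 (mod 97)
10^24 ≡ 75 (mod 97)
10^32 ≡ 61 (mod 97)
10^48 ≡ 96 (mod 97)
10^96 ≡ 1 (mod 97) ✓
Therefore the multiplicative order of 10 modulo 97 is 96.

96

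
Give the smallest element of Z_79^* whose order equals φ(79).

φ(79) = 79 − 1 = 78 = 2 · 3 · 13.
Test candidates g = 2, 3, … against the prime factors q ∈ {2, 3, 13} of φ(79): g is a generator iff g^(78/q) ≢ 1 for every such q.
g = 2: 2^39 ≡ 1 — hits 1, so not a primitive root.
g = 3: 3^39 ≡ 78; 3^26 ≡ 23; 3^6 ≡ 18 — none is 1, so 3 is a primitive root.
Hence the least primitive root of 79 is 3.

3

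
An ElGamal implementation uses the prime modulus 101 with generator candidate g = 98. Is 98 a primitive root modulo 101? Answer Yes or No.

Yes

φ(101) = 101 − 1 = 100 = 2^2 · 5^2.
It suffices to check that the order of 98 is not a proper divisor of 100: compute 98^(100/q) for q ∈ {2, 5}.
98^50 ≡ 100 (mod 101)  [q = 2: ≢ 1 ✓]
98^20 ≡ 84 (mod 101)  [q = 5: ≢ 1 ✓]
None equal 1, so ord_101(98) = 100: 98 is a primitive root.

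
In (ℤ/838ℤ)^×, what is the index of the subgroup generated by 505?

1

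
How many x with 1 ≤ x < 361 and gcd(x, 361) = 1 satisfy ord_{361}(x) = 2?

1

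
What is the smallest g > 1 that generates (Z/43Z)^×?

3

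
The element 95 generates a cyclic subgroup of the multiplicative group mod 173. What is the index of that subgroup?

4

ord(95) | φ(173) = 173 − 1 = 172 = 2^2 · 43.
Divisors of 172: 1, 2, 4, 43, 86, 172.
Check 95^d mod 173 for each divisor in increasing order:
95^1 ≡ 95 (mod 173)
95^2 ≡ 29 (mod 173)
95^4 ≡ 149 (mod 173)
95^43 ≡ 1 (mod 173) ✓
Thus |⟨95⟩| = ord(95) = 43.
[(Z/173Z)^× : ⟨95⟩] = 172/43 = 4.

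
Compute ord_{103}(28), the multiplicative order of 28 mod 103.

51

ord(28) | φ(103) = 103 − 1 = 102 = 2 · 3 · 17.
Divisors of 102: 1, 2, 3, 6, 17, 34, 51, 102.
Test each divisor d:
28^1 ≡ 28 (mod 103)
28^2 ≡ 63 (mod 103)
28^3 ≡ 13 (mod 103)
28^6 ≡ 66 (mod 103)
28^17 ≡ 56 (mod 103)
28^34 ≡ 46 (mod 103)
28^51 ≡ 1 (mod 103) ✓
Therefore the multiplicative order of 28 modulo 103 is 51.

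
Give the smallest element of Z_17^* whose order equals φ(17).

φ(17) = 17 − 1 = 16 = 2^4.
Test candidates g = 2, 3, … against the prime factors q ∈ {2} of φ(17): g is a generator iff g^(16/q) ≢ 1 for every such q.
g = 2: 2^8 ≡ 1 — hits 1, so not a primitive root.
g = 3: 3^8 ≡ 16 — none is 1, so 3 is a primitive root.
Hence the least primitive root of 17 is 3.

3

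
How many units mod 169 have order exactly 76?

φ(169) = φ(13^2) = 13·(13−1) = 156 = 2^2 · 3 · 13.
(Z/169Z)^× is cyclic (|G| = 156); a cyclic group of order m has exactly φ(d) elements of each order d | m, and none otherwise.
76 does not divide 156, so no element of (Z/169Z)^× has order 76.

0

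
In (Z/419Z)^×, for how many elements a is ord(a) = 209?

φ(419) = 419 − 1 = 418 = 2 · 11 · 19.
Since (Z/419Z)^× is cyclic of order 418, the number of elements of order d is φ(d) when d | 418 and 0 otherwise.
209 = 11 · 19 divides 418, and φ(209) = 180.

180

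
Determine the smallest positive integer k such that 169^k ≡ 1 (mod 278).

69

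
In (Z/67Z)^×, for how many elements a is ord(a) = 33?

20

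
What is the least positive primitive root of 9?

2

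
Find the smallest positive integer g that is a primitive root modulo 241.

7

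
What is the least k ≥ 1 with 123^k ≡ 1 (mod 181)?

180

By Lagrange's theorem, ord_181(123) divides φ(181) = 181 − 1 = 180 = 2^2 · 3^2 · 5.
Divisors of 180: 1, 2, 3, 4, 5, 6, 9, 10, 12, 15, 18, 20, 30, 36, 45, 60, 90, 180.
Test each divisor d:
123^1 ≡ 123 (mod 181)
123^2 ≡ 106 (mod 181)
123^3 ≡ 6 (mod 181)
123^4 ≡ 14 (mod 181)
123^5 ≡ 93 (mod 181)
123^6 ≡ 36 (mod 181)
123^9 ≡ 35 (mod 181)
123^10 ≡ 142 (mod 181)
123^12 ≡ 29 (mod 181)
123^15 ≡ 174 (mod 181)
123^18 ≡ 139 (mod 181)
123^20 ≡ 73 (mod 181)
123^30 ≡ 49 (mod 181)
123^36 ≡ 135 (mod 181)
123^45 ≡ 19 (mod 181)
123^60 ≡ 48 (mod 181)
123^90 ≡ 180 (mod 181)
123^180 ≡ 1 (mod 181) ✓
Hence ord(123) = 180.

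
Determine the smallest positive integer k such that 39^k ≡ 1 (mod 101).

By Lagrange's theorem, ord_101(39) divides φ(101) = 101 − 1 = 100 = 2^2 · 5^2.
Divisors of 100: 1, 2, 4, 5, 10, 20, 25, 50, 100.
Test each divisor d:
39^1 ≡ 39 (mod 101)
39^2 ≡ 6 (mod 101)
39^4 ≡ 36 (mod 101)
39^5 ≡ 91 (mod 101)
39^10 ≡ 100 (mod 101)
39^20 ≡ 1 (mod 101) ✓
So ord_101(39) = 20.

20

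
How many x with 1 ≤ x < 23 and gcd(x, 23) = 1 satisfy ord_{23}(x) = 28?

0

φ(23) = 23 − 1 = 22 = 2 · 11.
(Z/23Z)^× is cyclic (|G| = 22); a cyclic group of order m has exactly φ(d) elements of each order d | m, and none otherwise.
Here 22 is not a multiple of 28, so there are no elements of order 28.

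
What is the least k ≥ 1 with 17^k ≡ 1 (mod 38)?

9

ord(17) | φ(38) = φ(2)·φ(19) = 1·18 = 18 = 2 · 3^2.
Divisors of 18: 1, 2, 3, 6, 9, 18.
Check 17^d mod 38 for each divisor in increasing order:
17^1 ≡ 17 (mod 38)
17^2 ≡ 23 (mod 38)
17^3 ≡ 11 (mod 38)
17^6 ≡ 7 (mod 38)
17^9 ≡ 1 (mod 38) ✓
So ord_38(17) = 9.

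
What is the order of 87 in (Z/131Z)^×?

By Lagrange's theorem, ord_131(87) divides φ(131) = 131 − 1 = 130 = 2 · 5 · 13.
Divisors of 130: 1, 2, 5, 10, 13, 26, 65, 130.
Test each divisor d:
87^1 ≡ 87
87^2 ≡ 102
87^5 ≡ 69
87^10 ≡ 45
87^13 ≡ 42
87^26 ≡ 61
87^65 ≡ 130
87^130 ≡ 1
So ord_131(87) = 130.

130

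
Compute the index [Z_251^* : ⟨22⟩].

2

ord(22) | φ(251) = 251 − 1 = 250 = 2 · 5^3.
Divisors of 250: 1, 2, 5, 10, 25, 50, 125, 250.
Test each divisor d:
22^1 ≡ 22 (mod 251)
22^2 ≡ 233 (mod 251)
22^5 ≡ 100 (mod 251)
22^10 ≡ 211 (mod 251)
22^25 ≡ 113 (mod 251)
22^50 ≡ 219 (mod 251)
22^125 ≡ 1 (mod 251) ✓
So ord_251(22) = 125, hence |⟨22⟩| = 125.
[(Z/251Z)^× : ⟨22⟩] = 250/125 = 2.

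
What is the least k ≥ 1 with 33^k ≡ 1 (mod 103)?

51

By Lagrange's theorem, ord_103(33) divides φ(103) = 103 − 1 = 102 = 2 · 3 · 17.
Divisors of 102: 1, 2, 3, 6, 17, 34, 51, 102.
Evaluate successive powers at the divisors of 102:
33^1 ≡ 33
33^2 ≡ 59
33^3 ≡ 93
33^6 ≡ 100
33^17 ≡ 46
33^34 ≡ 56
33^51 ≡ 1
So ord_103(33) = 51.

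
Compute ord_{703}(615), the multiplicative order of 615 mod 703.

Since 615 ∈ (Z/703Z)^×, its order divides φ(703) = φ(19·37) = (19−1)·(37−1) = 18·36 = 648 = 2^3 · 3^4.
Divisors of 648: 1, 2, 3, 4, 6, 8, 9, 12, 18, 24, 27, 36, 54, 72, 81, 108, 162, 216, 324, 648.
Compute 615^d (mod 703) for the divisors d until we hit 1:
615^1 ≡ 615
615^2 ≡ 11
615^3 ≡ 438
615^4 ≡ 121
615^6 ≡ 628
615^8 ≡ 581
615^9 ≡ 191
615^12 ≡ 1
Therefore the multiplicative order of 615 modulo 703 is 12.

12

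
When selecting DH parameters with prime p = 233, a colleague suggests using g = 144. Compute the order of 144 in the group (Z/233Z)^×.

ord(144) | φ(233) = 233 − 1 = 232 = 2^3 · 29.
Divisors of 232: 1, 2, 4, 8, 29, 58, 116, 232.
Test each divisor d:
144^1 ≡ 144 (mod 233)
144^2 ≡ 232 (mod 233)
144^4 ≡ 1 (mod 233) ✓
Hence ord(144) = 4.

4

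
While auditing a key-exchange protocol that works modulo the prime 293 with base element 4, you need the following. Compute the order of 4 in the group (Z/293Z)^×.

146

The order of 4 must divide φ(293) = 293 − 1 = 292 = 2^2 · 73.
Divisors of 292: 1, 2, 4, 73, 146, 292.
Evaluate successive powers at the divisors of 292:
4^1 ≡ 4 (mod 293)
4^2 ≡ 16 (mod 293)
4^4 ≡ 256 (mod 293)
4^73 ≡ 292 (mod 293)
4^146 ≡ 1 (mod 293) ✓
Therefore the multiplicative order of 4 modulo 293 is 146.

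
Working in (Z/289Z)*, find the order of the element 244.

272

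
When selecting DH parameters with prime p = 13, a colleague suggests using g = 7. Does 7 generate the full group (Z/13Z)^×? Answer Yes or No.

Yes

φ(13) = 13 − 1 = 12 = 2^2 · 3.
It suffices to check that the order of 7 is not a proper divisor of 12: compute 7^(12/q) for q ∈ {2, 3}.
7^6 ≡ 12 (mod 13)  [q = 2: ≢ 1 ✓]
7^4 ≡ 9 (mod 13)  [q = 3: ≢ 1 ✓]
Every test exponent gives a nontrivial residue, hence 7 generates the full group.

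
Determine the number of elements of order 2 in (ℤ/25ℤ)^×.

φ(25) = φ(5^2) = 5·(5−1) = 20 = 2^2 · 5.
(Z/25Z)^× is cyclic (|G| = 20); a cyclic group of order m has exactly φ(d) elements of each order d | m, and none otherwise.
2 | 20, and φ(2) = 2 − 1 = 1.

1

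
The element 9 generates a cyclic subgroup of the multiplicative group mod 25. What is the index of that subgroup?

By Lagrange's theorem, ord_25(9) divides φ(25) = φ(5^2) = 5·(5−1) = 20 = 2^2 · 5.
Divisors of 20: 1, 2, 4, 5, 10, 20.
Evaluate successive powers at the divisors of 20:
9^1 ≡ 9 (mod 25)
9^2 ≡ 6 (mod 25)
9^4 ≡ 11 (mod 25)
9^5 ≡ 24 (mod 25)
9^10 ≡ 1 (mod 25) ✓
So ord_25(9) = 10, hence |⟨9⟩| = 10.
The index is φ(25) / ord(9) = 20 / 10 = 2.

2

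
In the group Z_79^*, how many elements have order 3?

φ(79) = 79 − 1 = 78 = 2 · 3 · 13.
(Z/79Z)^× is cyclic (|G| = 78); a cyclic group of order m has exactly φ(d) elements of each order d | m, and none otherwise.
3 | 78, and φ(3) = 3 − 1 = 2.

2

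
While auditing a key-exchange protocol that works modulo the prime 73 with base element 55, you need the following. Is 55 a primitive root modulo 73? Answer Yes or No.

φ(73) = 73 − 1 = 72 = 2^3 · 3^2.
An element g generates (Z/73Z)^× iff g^(72/q) ≢ 1 (mod 73) for each prime q ∈ {2, 3}.
55^36 ≡ 1 (mod 73)  [q = 2: ≡ 1 ✗]
55^24 ≡ 64 (mod 73)  [q = 3: ≢ 1 ✓]
55^36 ≡ 1 shows ord(55) | 36, strictly less than φ(73); not a primitive root.

No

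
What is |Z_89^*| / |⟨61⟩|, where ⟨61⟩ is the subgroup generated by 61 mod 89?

1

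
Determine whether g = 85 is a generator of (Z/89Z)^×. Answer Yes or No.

No

φ(89) = 89 − 1 = 88 = 2^3 · 11.
An element g generates (Z/89Z)^× iff g^(88/q) ≢ 1 (mod 89) for each prime q ∈ {2, 11}.
85^44 ≡ 1 (mod 89)  [q = 2: ≡ 1 ✗]
85^8 ≡ 32 (mod 89)  [q = 11: ≢ 1 ✓]
Since 85^44 ≡ 1, the order of 85 divides 44 < 88, so 85 is not a primitive root.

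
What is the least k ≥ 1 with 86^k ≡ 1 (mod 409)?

By Lagrange's theorem, ord_409(86) divides φ(409) = 409 − 1 = 408 = 2^3 · 3 · 17.
Divisors of 408: 1, 2, 3, 4, 6, 8, 12, 17, 24, 34, 51, 68, 102, 136, 204, 408.
Test each divisor d:
86^1 ≡ 86 (mod 409)
86^2 ≡ 34 (mod 409)
86^3 ≡ 61 (mod 409)
86^4 ≡ 338 (mod 409)
86^6 ≡ 40 (mod 409)
86^8 ≡ 133 (mod 409)
86^12 ≡ 373 (mod 409)
86^17 ≡ 183 (mod 409)
86^24 ≡ 69 (mod 409)
86^34 ≡ 360 (mod 409)
86^51 ≡ 31 (mod 409)
86^68 ≡ 356 (mod 409)
86^102 ≡ 143 (mod 409)
86^136 ≡ 355 (mod 409)
86^204 ≡ 408 (mod 409)
86^408 ≡ 1 (mod 409) ✓
The smallest such exponent is 408, so the order of 86 is 408.

408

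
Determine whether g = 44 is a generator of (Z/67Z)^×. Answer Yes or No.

Yes

φ(67) = 67 − 1 = 66 = 2 · 3 · 11.
It suffices to check that the order of 44 is not a proper divisor of 66: compute 44^(66/q) for q ∈ {2, 3, 11}.
44^33 ≡ 66 (mod 67)  [q = 2: ≢ 1 ✓]
44^22 ≡ 37 (mod 67)  [q = 3: ≢ 1 ✓]
44^6 ≡ 59 (mod 67)  [q = 11: ≢ 1 ✓]
All checks pass, so 44 has order 66 and is a primitive root modulo 67.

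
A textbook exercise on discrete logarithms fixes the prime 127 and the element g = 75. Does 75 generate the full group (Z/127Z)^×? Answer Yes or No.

φ(127) = 127 − 1 = 126 = 2 · 3^2 · 7.
Test 75^(126/q) mod 127 for each prime factor q of 126:
75^63 ≡ 126 (mod 127)  [q = 2: ≢ 1 ✓]
75^42 ≡ 107 (mod 127)  [q = 3: ≢ 1 ✓]
75^18 ≡ 1 (mod 127)  [q = 7: ≡ 1 ✗]
Since 75^18 ≡ 1, the order of 75 divides 18 < 126, so 75 is not a primitive root.

No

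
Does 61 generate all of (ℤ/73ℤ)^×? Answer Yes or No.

No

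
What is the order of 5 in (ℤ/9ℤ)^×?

6

ord(5) | φ(9) = φ(3^2) = 3·(3−1) = 6 = 2 · 3.
Divisors of 6: 1, 2, 3, 6.
Check 5^d mod 9 for each divisor in increasing order:
5^1 ≡ 5 (mod 9)
5^2 ≡ 7 (mod 9)
5^3 ≡ 8 (mod 9)
5^6 ≡ 1 (mod 9) ✓
Hence ord(5) = 6.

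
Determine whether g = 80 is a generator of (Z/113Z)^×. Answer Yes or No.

φ(113) = 113 − 1 = 112 = 2^4 · 7.
An element g generates (Z/113Z)^× iff g^(112/q) ≢ 1 (mod 113) for each prime q ∈ {2, 7}.
80^56 ≡ 112 (mod 113)  [q = 2: ≢ 1 ✓]
80^16 ≡ 109 (mod 113)  [q = 7: ≢ 1 ✓]
Every test exponent gives a nontrivial residue, hence 80 generates the full group.

Yes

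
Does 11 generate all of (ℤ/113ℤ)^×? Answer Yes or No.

No

φ(113) = 113 − 1 = 112 = 2^4 · 7.
Test 11^(112/q) mod 113 for each prime factor q of 112:
11^56 ≡ 1 (mod 113)  [q = 2: ≡ 1 ✗]
11^16 ≡ 106 (mod 113)  [q = 7: ≢ 1 ✓]
Since 11^56 ≡ 1, the order of 11 divides 56 < 112, so 11 is not a primitive root.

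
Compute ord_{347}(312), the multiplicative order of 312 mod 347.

346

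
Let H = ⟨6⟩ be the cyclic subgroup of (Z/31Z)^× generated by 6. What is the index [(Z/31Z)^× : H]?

Since 6 ∈ (Z/31Z)^×, its order divides φ(31) = 31 − 1 = 30 = 2 · 3 · 5.
Divisors of 30: 1, 2, 3, 5, 6, 10, 15, 30.
Check 6^d mod 31 for each divisor in increasing order:
6^1 ≡ 6 (mod 31)
6^2 ≡ 5 (mod 31)
6^3 ≡ 30 (mod 31)
6^5 ≡ 26 (mod 31)
6^6 ≡ 1 (mod 31) ✓
Thus |⟨6⟩| = ord(6) = 6.
The index is φ(31) / ord(6) = 30 / 6 = 5.

5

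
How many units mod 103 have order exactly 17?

φ(103) = 103 − 1 = 102 = 2 · 3 · 17.
In a cyclic group of order 102, there are φ(d) elements of order d for each divisor d of 102, and zero for non-divisors.
17 | 102, and φ(17) = 17 − 1 = 16.

16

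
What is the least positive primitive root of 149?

2

φ(149) = 149 − 1 = 148 = 2^2 · 37.
Test candidates g = 2, 3, … against the prime factors q ∈ {2, 37} of φ(149): g is a generator iff g^(148/q) ≢ 1 for every such q.
g = 2: 2^74 ≡ 148; 2^4 ≡ 16 — none is 1, so 2 is a primitive root.
So 2 is the smallest generator of (Z/149Z)^×.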